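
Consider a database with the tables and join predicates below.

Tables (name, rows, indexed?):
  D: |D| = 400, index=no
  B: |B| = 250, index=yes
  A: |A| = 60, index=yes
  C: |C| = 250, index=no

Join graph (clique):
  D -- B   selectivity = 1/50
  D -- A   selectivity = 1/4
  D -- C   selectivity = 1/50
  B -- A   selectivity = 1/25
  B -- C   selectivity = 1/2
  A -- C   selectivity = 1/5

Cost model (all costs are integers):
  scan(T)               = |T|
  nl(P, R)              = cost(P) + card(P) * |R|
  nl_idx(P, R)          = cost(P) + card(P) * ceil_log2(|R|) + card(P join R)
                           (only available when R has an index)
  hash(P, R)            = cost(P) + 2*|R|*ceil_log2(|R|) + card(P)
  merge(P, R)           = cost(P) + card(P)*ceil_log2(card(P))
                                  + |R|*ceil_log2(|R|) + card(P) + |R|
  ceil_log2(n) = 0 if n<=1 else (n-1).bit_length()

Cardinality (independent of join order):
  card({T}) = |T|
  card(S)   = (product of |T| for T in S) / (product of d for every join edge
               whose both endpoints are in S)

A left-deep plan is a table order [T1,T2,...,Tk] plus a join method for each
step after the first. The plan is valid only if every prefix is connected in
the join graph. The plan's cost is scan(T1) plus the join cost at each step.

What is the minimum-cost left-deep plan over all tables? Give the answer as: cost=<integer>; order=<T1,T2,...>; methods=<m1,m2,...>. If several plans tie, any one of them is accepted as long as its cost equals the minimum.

cost=12720; order=D,B,A,C; methods=hash,hash,hash

Selinger DP (subsets sized 1..n):
  {D}: scan cost=400, card=400
  {B}: scan cost=250, card=250
  {A}: scan cost=60, card=60
  {C}: scan cost=250, card=250
  {BD}: card=2000; try (B,hash)→4800, (B,nl_idx)→5600, (D,merge)→6500, (B,merge)→6650, (D,hash)→7700, (D,nl)→100250 …(+1); best=4800 via (B,hash)
  {AD}: card=6000; try (A,hash)→1520, (D,merge)→4480, (A,merge)→4820, (D,hash)→7320, (A,nl_idx)→8800, (D,nl)→24060 …(+1); best=1520 via (A,hash)
  {CD}: card=2000; try (C,hash)→4800, (D,merge)→6500, (C,merge)→6650, (D,hash)→7700, (D,nl)→100250, (C,nl)→100400; best=4800 via (C,hash)
  {AB}: card=600; try (B,nl_idx)→1140, (A,hash)→1220, (A,nl_idx)→2350, (B,merge)→2730, (A,merge)→2920, (B,hash)→4120 …(+2); best=1140 via (B,nl_idx)
  {BC}: card=31250; try (C,hash)→4500, (B,hash)→4500, (C,merge)→4750, (B,merge)→4750, (B,nl_idx)→33500, (C,nl)→62750 …(+1); best=4500 via (C,hash)
  {AC}: card=3000; try (A,hash)→1220, (C,merge)→2730, (A,merge)→2920, (C,hash)→4120, (A,nl_idx)→4750, (C,nl)→15060 …(+1); best=1220 via (A,hash)
  {ABD}: card=1200; try (A,hash)→7520, (D,hash)→8940, (B,hash)→11520, (D,merge)→11740, (A,nl_idx)→18000, (A,merge)→29220 …(+5); best=7520 via (A,hash)
  {BCD}: card=5000; try (C,hash)→10800, (B,hash)→10800, (B,nl_idx)→25800, (C,merge)→31050, (B,merge)→31050, (D,hash)→42950 …(+4); best=10800 via (C,hash)
  {ACD}: card=6000; try (A,hash)→7520, (D,hash)→11420, (C,hash)→11520, (A,nl_idx)→22800, (A,merge)→29220, (D,merge)→44220 …(+4); best=7520 via (A,hash)
  {ABC}: card=15000; try (C,hash)→5740, (B,hash)→8220, (C,merge)→9990, (A,hash)→36470, (B,nl_idx)→40220, (B,merge)→42470 …(+5); best=5740 via (C,hash)
  {ABCD}: card=600; try (C,hash)→12720, (A,hash)→16520, (B,hash)→17520, (C,merge)→24170, (D,hash)→27940, (A,nl_idx)→41400 …(+8); best=12720 via (C,hash)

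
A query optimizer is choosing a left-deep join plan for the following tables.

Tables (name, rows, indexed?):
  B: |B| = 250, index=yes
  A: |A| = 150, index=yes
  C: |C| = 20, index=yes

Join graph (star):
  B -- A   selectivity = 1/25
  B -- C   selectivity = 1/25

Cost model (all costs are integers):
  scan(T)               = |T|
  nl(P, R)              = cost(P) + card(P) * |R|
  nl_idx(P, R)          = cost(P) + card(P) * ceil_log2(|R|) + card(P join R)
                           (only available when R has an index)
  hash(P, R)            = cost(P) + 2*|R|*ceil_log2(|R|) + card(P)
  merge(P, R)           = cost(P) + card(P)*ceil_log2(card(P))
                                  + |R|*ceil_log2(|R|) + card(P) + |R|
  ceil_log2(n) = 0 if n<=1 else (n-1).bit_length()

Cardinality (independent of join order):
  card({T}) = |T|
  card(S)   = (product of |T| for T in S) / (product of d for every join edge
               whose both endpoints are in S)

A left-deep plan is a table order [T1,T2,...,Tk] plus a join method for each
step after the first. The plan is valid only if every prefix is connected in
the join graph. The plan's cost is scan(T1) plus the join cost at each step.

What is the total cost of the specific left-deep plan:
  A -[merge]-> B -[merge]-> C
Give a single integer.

step 1: scan A: cost=150, card=150
step 2: join B via merge
    card(P join B) = 150*250/(25) = 1500
    cost = 150 + 150*8 + 250*8 + 150 + 250 = 3750
step 3: join C via merge
    card(P join C) = 1500*20/(25) = 1200
    cost = 3750 + 1500*11 + 20*5 + 1500 + 20 = 21870

21870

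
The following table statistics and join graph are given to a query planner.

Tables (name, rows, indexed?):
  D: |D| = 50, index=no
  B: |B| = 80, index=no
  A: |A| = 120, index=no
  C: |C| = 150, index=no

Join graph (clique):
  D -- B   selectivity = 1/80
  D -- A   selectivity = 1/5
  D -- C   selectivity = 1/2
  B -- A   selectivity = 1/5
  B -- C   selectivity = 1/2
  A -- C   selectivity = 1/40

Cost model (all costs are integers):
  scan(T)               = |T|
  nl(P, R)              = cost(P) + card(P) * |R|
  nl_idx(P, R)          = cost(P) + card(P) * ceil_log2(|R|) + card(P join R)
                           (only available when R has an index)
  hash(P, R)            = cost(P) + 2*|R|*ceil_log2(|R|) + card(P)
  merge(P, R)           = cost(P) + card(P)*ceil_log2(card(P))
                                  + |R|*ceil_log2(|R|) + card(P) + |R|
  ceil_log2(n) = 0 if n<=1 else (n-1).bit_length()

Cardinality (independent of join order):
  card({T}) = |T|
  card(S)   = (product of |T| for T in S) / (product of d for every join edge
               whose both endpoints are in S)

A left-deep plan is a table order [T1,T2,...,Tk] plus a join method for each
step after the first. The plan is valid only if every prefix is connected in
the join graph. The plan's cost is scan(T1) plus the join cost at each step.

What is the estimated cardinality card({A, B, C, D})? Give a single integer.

Tables in S: A(120), B(80), C(150), D(50)
Edges inside S: D-B(d=80), D-A(d=5), D-C(d=2), B-A(d=5), B-C(d=2), A-C(d=40)
numerator = 120 * 80 * 150 * 50 = 72000000
denominator = 80 * 5 * 2 * 5 * 2 * 40 = 320000
card(S) = 72000000 / 320000 = 225

225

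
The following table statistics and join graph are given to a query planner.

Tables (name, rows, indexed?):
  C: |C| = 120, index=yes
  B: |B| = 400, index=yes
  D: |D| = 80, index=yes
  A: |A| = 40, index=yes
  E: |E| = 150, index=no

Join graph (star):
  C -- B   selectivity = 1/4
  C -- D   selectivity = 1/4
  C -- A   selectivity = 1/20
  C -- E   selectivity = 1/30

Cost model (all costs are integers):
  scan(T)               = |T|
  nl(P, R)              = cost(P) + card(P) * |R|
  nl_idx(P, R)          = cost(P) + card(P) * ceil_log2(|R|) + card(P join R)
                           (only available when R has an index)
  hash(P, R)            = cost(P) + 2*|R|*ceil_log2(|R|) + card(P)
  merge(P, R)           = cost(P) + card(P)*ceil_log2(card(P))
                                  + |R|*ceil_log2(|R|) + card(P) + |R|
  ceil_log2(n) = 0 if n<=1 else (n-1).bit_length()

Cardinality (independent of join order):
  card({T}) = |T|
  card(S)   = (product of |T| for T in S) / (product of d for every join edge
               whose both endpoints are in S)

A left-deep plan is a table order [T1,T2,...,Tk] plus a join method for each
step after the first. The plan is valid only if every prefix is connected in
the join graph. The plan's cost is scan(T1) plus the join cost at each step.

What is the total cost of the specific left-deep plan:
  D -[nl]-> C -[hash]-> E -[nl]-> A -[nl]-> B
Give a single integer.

10094480

step 1: scan D: cost=80, card=80
step 2: join C via nl
    card(P join C) = 80*120/(4) = 2400
    cost = 80 + 80*120 = 9680
step 3: join E via hash
    card(P join E) = 2400*150/(30) = 12000
    cost = 9680 + 2*150*8 + 2400 = 14480
step 4: join A via nl
    card(P join A) = 12000*40/(20) = 24000
    cost = 14480 + 12000*40 = 494480
step 5: join B via nl
    card(P join B) = 24000*400/(4) = 2400000
    cost = 494480 + 24000*400 = 10094480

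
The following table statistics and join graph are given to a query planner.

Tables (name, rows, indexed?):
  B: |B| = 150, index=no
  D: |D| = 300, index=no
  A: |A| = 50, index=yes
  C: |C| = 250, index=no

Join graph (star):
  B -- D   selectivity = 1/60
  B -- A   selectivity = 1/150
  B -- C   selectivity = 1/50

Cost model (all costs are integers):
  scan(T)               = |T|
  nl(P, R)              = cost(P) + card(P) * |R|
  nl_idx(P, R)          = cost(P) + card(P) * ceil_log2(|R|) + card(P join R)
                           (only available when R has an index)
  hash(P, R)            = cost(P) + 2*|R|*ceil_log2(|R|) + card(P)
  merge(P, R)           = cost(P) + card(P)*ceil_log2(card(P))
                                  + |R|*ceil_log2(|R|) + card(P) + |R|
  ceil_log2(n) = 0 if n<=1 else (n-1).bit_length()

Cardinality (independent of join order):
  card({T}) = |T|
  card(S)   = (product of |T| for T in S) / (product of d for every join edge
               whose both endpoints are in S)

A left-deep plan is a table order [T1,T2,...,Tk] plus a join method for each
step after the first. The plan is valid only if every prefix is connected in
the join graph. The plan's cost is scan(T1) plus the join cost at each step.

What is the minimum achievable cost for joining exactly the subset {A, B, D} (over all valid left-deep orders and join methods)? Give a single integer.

Selinger DP over subsets of {A,B,D}:
  {B}: scan cost=150, card=150
  {D}: scan cost=300, card=300
  {A}: scan cost=50, card=50
  {BD}: card=750; try (B,hash)→3000, (D,merge)→4500, (B,merge)→4650, (D,hash)→5700, (D,nl)→45150, (B,nl)→45300; best=3000 via (B,hash)
  {AB}: card=50; try (A,hash)→900, (A,nl_idx)→1100, (B,merge)→1750, (A,merge)→1850, (B,hash)→2500, (B,nl)→7550 …(+1); best=900 via (A,hash)
  {ABD}: card=250; try (D,merge)→4250, (A,hash)→4350, (D,hash)→6350, (A,nl_idx)→7750, (A,merge)→11600, (D,nl)→15900 …(+1); best=4250 via (D,merge)

4250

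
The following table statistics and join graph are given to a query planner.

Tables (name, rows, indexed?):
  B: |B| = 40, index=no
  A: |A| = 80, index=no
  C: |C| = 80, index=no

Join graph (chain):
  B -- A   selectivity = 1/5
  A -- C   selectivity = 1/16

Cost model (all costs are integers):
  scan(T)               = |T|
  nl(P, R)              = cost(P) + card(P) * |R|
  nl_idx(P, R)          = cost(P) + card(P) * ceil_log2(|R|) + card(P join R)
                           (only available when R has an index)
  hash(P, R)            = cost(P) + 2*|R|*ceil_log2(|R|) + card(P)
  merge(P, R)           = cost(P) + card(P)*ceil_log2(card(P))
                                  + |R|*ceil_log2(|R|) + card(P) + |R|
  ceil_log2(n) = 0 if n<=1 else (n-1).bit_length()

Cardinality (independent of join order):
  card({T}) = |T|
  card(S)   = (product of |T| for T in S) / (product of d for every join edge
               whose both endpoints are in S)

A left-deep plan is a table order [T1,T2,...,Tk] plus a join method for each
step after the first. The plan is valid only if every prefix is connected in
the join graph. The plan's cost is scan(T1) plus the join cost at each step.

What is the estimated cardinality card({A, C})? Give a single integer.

400

Tables in S: A(80), C(80)
Edges inside S: A-C(d=16)
numerator = 80 * 80 = 6400
denominator = 16 = 16
card(S) = 6400 / 16 = 400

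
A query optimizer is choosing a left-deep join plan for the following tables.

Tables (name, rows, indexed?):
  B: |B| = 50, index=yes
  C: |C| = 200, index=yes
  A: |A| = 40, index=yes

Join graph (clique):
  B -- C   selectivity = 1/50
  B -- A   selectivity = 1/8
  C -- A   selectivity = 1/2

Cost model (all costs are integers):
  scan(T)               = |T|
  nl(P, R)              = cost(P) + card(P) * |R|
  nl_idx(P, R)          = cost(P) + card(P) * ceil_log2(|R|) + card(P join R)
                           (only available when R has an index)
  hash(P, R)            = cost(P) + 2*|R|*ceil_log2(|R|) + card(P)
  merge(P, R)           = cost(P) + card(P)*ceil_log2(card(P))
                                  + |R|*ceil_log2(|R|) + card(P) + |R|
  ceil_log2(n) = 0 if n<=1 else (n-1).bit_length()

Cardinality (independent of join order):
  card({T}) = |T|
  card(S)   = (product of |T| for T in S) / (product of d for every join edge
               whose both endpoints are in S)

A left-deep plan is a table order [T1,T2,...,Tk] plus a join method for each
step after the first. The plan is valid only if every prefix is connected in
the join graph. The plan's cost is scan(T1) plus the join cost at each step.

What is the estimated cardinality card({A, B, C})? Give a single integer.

Tables in S: A(40), B(50), C(200)
Edges inside S: B-C(d=50), B-A(d=8), C-A(d=2)
numerator = 40 * 50 * 200 = 400000
denominator = 50 * 8 * 2 = 800
card(S) = 400000 / 800 = 500

500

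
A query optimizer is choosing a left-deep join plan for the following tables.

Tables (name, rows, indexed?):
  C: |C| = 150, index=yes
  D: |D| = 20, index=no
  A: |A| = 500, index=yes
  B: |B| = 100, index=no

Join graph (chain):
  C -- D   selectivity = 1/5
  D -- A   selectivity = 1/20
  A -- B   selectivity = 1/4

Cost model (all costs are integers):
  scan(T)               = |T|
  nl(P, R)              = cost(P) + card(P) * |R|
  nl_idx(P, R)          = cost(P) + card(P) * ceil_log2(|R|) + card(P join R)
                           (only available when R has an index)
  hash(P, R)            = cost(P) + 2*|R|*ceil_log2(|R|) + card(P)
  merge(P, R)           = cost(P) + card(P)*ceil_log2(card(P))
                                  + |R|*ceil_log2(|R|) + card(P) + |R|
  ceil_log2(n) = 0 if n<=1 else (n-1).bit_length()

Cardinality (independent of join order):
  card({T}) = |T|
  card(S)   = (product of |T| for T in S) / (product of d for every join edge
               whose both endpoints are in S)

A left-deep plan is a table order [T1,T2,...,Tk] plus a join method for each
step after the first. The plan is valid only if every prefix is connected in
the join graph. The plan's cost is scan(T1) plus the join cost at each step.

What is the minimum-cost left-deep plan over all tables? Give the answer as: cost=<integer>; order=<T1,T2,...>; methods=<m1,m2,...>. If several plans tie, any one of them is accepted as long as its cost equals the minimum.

Selinger DP (subsets sized 1..n):
  {C}: scan cost=150, card=150
  {D}: scan cost=20, card=20
  {A}: scan cost=500, card=500
  {B}: scan cost=100, card=100
  {CD}: card=600; try (D,hash)→500, (C,nl_idx)→780, (C,merge)→1490, (D,merge)→1620, (C,hash)→2440, (C,nl)→3020 …(+1); best=500 via (D,hash)
  {AD}: card=500; try (A,nl_idx)→700, (D,hash)→1200, (A,merge)→5140, (D,merge)→5620, (A,hash)→9040, (A,nl)→10020 …(+1); best=700 via (A,nl_idx)
  {AB}: card=12500; try (B,hash)→2400, (A,merge)→5900, (B,merge)→6300, (A,hash)→9200, (A,nl_idx)→13500, (A,nl)→50100 …(+1); best=2400 via (B,hash)
  {ACD}: card=15000; try (C,hash)→3600, (C,merge)→7050, (A,hash)→10100, (A,merge)→12100, (C,nl_idx)→19700, (A,nl_idx)→20900 …(+2); best=3600 via (C,hash)
  {ABD}: card=12500; try (B,hash)→2600, (B,merge)→6500, (D,hash)→15100, (B,nl)→50700, (D,merge)→190020, (D,nl)→252400; best=2600 via (B,hash)
  {ABCD}: card=375000; try (C,hash)→17500, (B,hash)→20000, (C,merge)→191450, (B,merge)→229400, (C,nl_idx)→477600, (B,nl)→1503600 …(+1); best=17500 via (C,hash)

cost=17500; order=D,A,B,C; methods=nl_idx,hash,hash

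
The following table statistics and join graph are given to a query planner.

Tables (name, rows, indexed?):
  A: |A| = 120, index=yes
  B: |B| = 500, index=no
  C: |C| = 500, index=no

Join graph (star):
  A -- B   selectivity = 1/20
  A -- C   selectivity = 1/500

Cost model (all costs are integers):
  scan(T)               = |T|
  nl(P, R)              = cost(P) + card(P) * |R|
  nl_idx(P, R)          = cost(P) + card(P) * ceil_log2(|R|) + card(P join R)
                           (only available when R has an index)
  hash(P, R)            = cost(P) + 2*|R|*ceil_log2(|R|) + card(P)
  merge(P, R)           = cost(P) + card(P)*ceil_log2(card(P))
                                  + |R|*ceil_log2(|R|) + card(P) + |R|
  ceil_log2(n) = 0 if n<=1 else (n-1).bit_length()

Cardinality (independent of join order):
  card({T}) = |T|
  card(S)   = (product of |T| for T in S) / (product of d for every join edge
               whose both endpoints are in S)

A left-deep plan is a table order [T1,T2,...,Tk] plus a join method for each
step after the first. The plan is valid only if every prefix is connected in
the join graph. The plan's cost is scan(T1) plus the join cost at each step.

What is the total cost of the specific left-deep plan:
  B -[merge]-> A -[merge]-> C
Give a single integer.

step 1: scan B: cost=500, card=500
step 2: join A via merge
    card(P join A) = 500*120/(20) = 3000
    cost = 500 + 500*9 + 120*7 + 500 + 120 = 6460
step 3: join C via merge
    card(P join C) = 3000*500/(500) = 3000
    cost = 6460 + 3000*12 + 500*9 + 3000 + 500 = 50460

50460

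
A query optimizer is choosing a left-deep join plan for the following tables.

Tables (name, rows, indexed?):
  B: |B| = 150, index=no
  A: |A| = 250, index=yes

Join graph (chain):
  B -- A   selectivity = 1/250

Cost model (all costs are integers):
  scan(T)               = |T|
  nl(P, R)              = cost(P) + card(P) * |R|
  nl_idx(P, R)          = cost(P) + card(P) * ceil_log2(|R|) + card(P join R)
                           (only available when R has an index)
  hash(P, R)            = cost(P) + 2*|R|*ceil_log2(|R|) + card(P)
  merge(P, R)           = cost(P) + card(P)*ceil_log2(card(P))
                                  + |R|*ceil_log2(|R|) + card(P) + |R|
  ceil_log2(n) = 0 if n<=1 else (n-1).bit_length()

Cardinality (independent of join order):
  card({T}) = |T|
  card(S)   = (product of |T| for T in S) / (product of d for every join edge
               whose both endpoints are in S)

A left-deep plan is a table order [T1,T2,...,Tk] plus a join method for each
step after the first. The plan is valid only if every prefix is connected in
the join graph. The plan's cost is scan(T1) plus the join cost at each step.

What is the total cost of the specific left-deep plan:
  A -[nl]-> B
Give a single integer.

step 1: scan A: cost=250, card=250
step 2: join B via nl
    card(P join B) = 250*150/(250) = 150
    cost = 250 + 250*150 = 37750

37750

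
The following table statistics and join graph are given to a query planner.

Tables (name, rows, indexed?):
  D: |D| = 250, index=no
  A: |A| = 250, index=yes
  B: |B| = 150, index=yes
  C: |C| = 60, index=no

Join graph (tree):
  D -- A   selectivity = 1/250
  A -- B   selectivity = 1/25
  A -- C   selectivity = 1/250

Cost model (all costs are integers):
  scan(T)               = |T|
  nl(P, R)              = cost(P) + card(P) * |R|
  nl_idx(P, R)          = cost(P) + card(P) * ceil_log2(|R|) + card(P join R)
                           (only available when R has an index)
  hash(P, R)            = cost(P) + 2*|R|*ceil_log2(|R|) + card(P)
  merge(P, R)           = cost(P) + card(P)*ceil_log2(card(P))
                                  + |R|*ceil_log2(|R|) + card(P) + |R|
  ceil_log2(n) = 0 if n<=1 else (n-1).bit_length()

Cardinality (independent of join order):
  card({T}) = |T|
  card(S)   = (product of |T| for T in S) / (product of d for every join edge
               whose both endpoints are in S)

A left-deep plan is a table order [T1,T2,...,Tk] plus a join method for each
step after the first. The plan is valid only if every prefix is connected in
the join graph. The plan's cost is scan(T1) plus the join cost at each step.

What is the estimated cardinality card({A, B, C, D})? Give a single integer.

Tables in S: A(250), B(150), C(60), D(250)
Edges inside S: D-A(d=250), A-B(d=25), A-C(d=250)
numerator = 250 * 150 * 60 * 250 = 562500000
denominator = 250 * 25 * 250 = 1562500
card(S) = 562500000 / 1562500 = 360

360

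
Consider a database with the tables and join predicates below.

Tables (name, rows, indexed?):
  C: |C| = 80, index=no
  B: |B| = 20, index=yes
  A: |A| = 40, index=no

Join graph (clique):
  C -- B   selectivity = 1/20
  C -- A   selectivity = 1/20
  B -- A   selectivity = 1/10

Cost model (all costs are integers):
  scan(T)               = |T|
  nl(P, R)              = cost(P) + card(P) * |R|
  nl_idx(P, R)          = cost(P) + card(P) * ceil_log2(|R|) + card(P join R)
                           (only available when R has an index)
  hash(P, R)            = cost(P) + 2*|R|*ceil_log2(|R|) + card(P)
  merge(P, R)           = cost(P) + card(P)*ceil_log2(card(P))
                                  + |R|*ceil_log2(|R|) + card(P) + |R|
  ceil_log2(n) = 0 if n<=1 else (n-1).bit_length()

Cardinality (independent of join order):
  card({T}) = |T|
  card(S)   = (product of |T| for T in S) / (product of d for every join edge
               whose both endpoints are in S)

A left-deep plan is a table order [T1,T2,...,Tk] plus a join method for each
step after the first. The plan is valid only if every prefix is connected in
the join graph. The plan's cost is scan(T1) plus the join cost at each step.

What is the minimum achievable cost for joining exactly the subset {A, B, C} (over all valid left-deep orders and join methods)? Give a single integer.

920

Selinger DP over subsets of {A,B,C}:
  {C}: scan cost=80, card=80
  {B}: scan cost=20, card=20
  {A}: scan cost=40, card=40
  {BC}: card=80; try (B,hash)→360, (B,nl_idx)→560, (C,merge)→780, (B,merge)→840, (C,hash)→1160, (C,nl)→1620 …(+1); best=360 via (B,hash)
  {AC}: card=160; try (A,hash)→640, (C,merge)→960, (A,merge)→1000, (C,hash)→1200, (C,nl)→3240, (A,nl)→3280; best=640 via (A,hash)
  {AB}: card=80; try (B,hash)→280, (B,nl_idx)→320, (A,merge)→420, (B,merge)→440, (A,hash)→520, (A,nl)→820 …(+1); best=280 via (B,hash)
  {ABC}: card=16; try (A,hash)→920, (B,hash)→1000, (A,merge)→1280, (B,nl_idx)→1456, (C,hash)→1480, (C,merge)→1560 …(+4); best=920 via (A,hash)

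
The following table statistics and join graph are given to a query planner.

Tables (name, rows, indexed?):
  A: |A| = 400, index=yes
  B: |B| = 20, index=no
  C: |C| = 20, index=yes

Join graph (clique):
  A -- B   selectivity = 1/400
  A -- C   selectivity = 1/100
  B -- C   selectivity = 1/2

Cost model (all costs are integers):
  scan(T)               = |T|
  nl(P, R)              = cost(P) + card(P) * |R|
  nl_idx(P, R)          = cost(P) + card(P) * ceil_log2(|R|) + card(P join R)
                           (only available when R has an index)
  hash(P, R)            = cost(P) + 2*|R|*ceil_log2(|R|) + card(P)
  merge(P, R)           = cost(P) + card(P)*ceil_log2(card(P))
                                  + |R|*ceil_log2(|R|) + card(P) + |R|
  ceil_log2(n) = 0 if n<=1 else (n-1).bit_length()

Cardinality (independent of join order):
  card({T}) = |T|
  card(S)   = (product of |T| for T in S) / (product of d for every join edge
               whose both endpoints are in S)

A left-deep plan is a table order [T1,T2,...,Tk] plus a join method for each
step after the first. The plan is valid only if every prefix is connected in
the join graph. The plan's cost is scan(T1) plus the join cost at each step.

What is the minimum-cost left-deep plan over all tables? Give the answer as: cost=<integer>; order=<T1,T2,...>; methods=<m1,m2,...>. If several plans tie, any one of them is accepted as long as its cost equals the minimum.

Selinger DP (subsets sized 1..n):
  {A}: scan cost=400, card=400
  {B}: scan cost=20, card=20
  {C}: scan cost=20, card=20
  {AB}: card=20; try (A,nl_idx)→220, (B,hash)→1000, (A,merge)→4140, (B,merge)→4520, (A,hash)→7240, (A,nl)→8020 …(+1); best=220 via (A,nl_idx)
  {AC}: card=80; try (A,nl_idx)→280, (C,hash)→1000, (C,nl_idx)→2480, (A,merge)→4140, (C,merge)→4520, (A,hash)→7240 …(+2); best=280 via (A,nl_idx)
  {BC}: card=200; try (C,hash)→240, (B,hash)→240, (C,merge)→260, (B,merge)→260, (C,nl_idx)→320, (C,nl)→420 …(+1); best=240 via (C,hash)
  {ABC}: card=2; try (C,nl_idx)→322, (C,hash)→440, (C,merge)→460, (B,hash)→560, (C,nl)→620, (B,merge)→1040 …(+5); best=322 via (C,nl_idx)

cost=322; order=B,A,C; methods=nl_idx,nl_idx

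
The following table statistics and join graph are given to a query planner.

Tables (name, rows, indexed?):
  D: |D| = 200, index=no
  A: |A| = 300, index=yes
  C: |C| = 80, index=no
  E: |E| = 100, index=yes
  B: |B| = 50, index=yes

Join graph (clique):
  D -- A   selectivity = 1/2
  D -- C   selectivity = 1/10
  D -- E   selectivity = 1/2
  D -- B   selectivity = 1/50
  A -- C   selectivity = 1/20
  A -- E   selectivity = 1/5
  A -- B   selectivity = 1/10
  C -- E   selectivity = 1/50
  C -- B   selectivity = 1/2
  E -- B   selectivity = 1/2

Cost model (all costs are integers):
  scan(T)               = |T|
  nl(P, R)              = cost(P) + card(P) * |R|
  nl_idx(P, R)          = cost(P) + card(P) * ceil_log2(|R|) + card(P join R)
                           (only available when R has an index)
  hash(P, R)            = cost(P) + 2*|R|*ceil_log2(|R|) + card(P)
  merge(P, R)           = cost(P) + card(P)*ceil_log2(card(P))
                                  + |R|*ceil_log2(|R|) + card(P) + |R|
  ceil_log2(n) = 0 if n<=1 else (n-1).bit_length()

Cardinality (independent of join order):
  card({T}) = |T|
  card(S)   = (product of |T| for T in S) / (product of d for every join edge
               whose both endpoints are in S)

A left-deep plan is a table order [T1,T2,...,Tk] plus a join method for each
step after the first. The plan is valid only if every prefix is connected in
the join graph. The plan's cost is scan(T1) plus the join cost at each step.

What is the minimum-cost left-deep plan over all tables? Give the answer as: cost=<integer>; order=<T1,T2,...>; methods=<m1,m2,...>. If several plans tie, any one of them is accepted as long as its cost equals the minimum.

cost=7600; order=C,E,A,B,D; methods=nl_idx,nl_idx,hash,hash

Selinger DP (subsets sized 1..n):
  {D}: scan cost=200, card=200
  {A}: scan cost=300, card=300
  {C}: scan cost=80, card=80
  {E}: scan cost=100, card=100
  {B}: scan cost=50, card=50
  {AD}: card=30000; try (D,hash)→3800, (A,merge)→5000, (D,merge)→5100, (A,hash)→5800, (A,nl_idx)→32000, (A,nl)→60200 …(+1); best=3800 via (D,hash)
  {CD}: card=1600; try (C,hash)→1520, (D,merge)→2520, (C,merge)→2640, (D,hash)→3360, (D,nl)→16080, (C,nl)→16200; best=1520 via (C,hash)
  {DE}: card=10000; try (E,hash)→1800, (D,merge)→2700, (E,merge)→2800, (D,hash)→3400, (E,nl_idx)→11600, (D,nl)→20100 …(+1); best=1800 via (E,hash)
  {BD}: card=200; try (B,hash)→1000, (B,nl_idx)→1600, (D,merge)→2200, (B,merge)→2350, (D,hash)→3300, (D,nl)→10050 …(+1); best=1000 via (B,hash)
  {AC}: card=1200; try (C,hash)→1720, (A,nl_idx)→2000, (A,merge)→3720, (C,merge)→3940, (A,hash)→5560, (A,nl)→24080 …(+1); best=1720 via (C,hash)
  {AE}: card=6000; try (E,hash)→2000, (A,merge)→3900, (E,merge)→4100, (A,hash)→5600, (A,nl_idx)→7000, (E,nl_idx)→8400 …(+2); best=2000 via (E,hash)
  {AB}: card=1500; try (B,hash)→1200, (A,nl_idx)→2000, (A,merge)→3400, (B,nl_idx)→3600, (B,merge)→3650, (A,hash)→5500 …(+2); best=1200 via (B,hash)
  {CE}: card=160; try (E,nl_idx)→800, (C,hash)→1320, (E,merge)→1520, (C,merge)→1540, (E,hash)→1560, (E,nl)→8080 …(+1); best=800 via (E,nl_idx)
  {BC}: card=2000; try (B,hash)→760, (C,merge)→1040, (B,merge)→1070, (C,hash)→1220, (B,nl_idx)→2560, (C,nl)→4050 …(+1); best=760 via (B,hash)
  {BE}: card=2500; try (B,hash)→800, (E,merge)→1200, (B,merge)→1250, (E,hash)→1500, (E,nl_idx)→2900, (B,nl_idx)→3200 …(+2); best=800 via (B,hash)
  {ACD}: card=12000; try (D,hash)→6120, (A,hash)→8520, (D,merge)→17920, (A,merge)→23720, (A,nl_idx)→27920, (C,hash)→34920 …(+4); best=6120 via (D,hash)
  {ADE}: card=300000; try (D,hash)→11200, (A,hash)→17200, (E,hash)→35200, (D,merge)→87800, (A,merge)→154800, (A,nl_idx)→391800 …(+5); best=11200 via (D,hash)
  {ABD}: card=3000; try (A,merge)→5800, (A,nl_idx)→5800, (D,hash)→5900, (A,hash)→6600, (D,merge)→21000, (B,hash)→34400 …(+5); best=5800 via (A,merge)
  {CDE}: card=1600; try (D,merge)→4040, (D,hash)→4160, (E,hash)→4520, (C,hash)→12920, (E,nl_idx)→14320, (E,merge)→21520 …(+4); best=4040 via (D,merge)
  {BCD}: card=800; try (C,hash)→2320, (C,merge)→3440, (B,hash)→3720, (D,hash)→5960, (B,nl_idx)→11920, (C,nl)→17000 …(+4); best=2320 via (C,hash)
  {BDE}: card=5000; try (E,hash)→2600, (E,merge)→3600, (D,hash)→6500, (E,nl_idx)→7400, (B,hash)→12400, (E,nl)→21000 …(+5); best=2600 via (E,hash)
  {ACE}: card=480; try (A,nl_idx)→2720, (E,hash)→4320, (A,merge)→5240, (A,hash)→6360, (C,hash)→9120, (E,nl_idx)→10600 …(+5); best=2720 via (A,nl_idx)
  {ABC}: card=3000; try (B,hash)→3520, (C,hash)→3820, (A,hash)→8160, (B,nl_idx)→11920, (B,merge)→16470, (C,merge)→19840 …(+5); best=3520 via (B,hash)
  {ABE}: card=15000; try (E,hash)→4100, (B,hash)→8600, (A,hash)→8700, (E,merge)→20000, (E,nl_idx)→26700, (A,merge)→36300 …(+6); best=4100 via (E,hash)
  {BCE}: card=2000; try (B,hash)→1560, (B,merge)→2590, (B,nl_idx)→3760, (E,hash)→4160, (C,hash)→4420, (B,nl)→8800 …(+5); best=1560 via (B,hash)
  {ACDE}: card=2400; try (D,hash)→6400, (D,merge)→9320, (A,hash)→11040, (E,hash)→19520, (A,nl_idx)→20840, (A,merge)→26240 …(+8); best=6400 via (D,hash)
  {ABCD}: card=600; try (A,hash)→8520, (D,hash)→9720, (C,hash)→9920, (A,nl_idx)→10120, (A,merge)→14120, (B,hash)→18720 …(+8); best=8520 via (A,hash)
  {ABDE}: card=15000; try (E,hash)→10200, (A,hash)→13000, (D,hash)→22300, (E,nl_idx)→41800, (E,merge)→45600, (A,nl_idx)→62600 …(+9); best=10200 via (E,hash)
  {BCDE}: card=400; try (E,hash)→4520, (B,hash)→6240, (D,hash)→6760, (E,nl_idx)→8320, (C,hash)→8720, (E,merge)→11920 …(+8); best=4520 via (E,hash)
  {ABCE}: card=600; try (B,hash)→3800, (B,nl_idx)→6200, (B,merge)→7870, (E,hash)→7920, (A,hash)→8960, (A,nl_idx)→20160 …(+9); best=3800 via (B,hash)
  {ABCDE}: card=60; try (D,hash)→7600, (A,nl_idx)→8180, (B,hash)→9400, (A,hash)→10320, (E,hash)→10520, (A,merge)→11520 …(+12); best=7600 via (D,hash)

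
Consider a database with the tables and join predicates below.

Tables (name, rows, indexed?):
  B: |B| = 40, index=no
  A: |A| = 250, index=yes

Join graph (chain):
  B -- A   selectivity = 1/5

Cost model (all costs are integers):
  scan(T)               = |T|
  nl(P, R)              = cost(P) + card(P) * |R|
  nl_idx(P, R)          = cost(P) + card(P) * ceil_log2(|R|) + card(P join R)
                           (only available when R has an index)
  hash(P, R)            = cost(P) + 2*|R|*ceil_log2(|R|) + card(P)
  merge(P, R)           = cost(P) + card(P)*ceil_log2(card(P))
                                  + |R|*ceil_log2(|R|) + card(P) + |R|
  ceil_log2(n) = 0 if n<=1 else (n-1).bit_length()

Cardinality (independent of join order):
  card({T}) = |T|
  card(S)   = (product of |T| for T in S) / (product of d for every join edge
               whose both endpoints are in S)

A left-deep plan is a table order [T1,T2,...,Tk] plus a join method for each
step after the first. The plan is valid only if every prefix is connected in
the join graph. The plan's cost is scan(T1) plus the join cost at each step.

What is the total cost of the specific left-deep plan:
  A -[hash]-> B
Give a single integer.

step 1: scan A: cost=250, card=250
step 2: join B via hash
    card(P join B) = 250*40/(5) = 2000
    cost = 250 + 2*40*6 + 250 = 980

980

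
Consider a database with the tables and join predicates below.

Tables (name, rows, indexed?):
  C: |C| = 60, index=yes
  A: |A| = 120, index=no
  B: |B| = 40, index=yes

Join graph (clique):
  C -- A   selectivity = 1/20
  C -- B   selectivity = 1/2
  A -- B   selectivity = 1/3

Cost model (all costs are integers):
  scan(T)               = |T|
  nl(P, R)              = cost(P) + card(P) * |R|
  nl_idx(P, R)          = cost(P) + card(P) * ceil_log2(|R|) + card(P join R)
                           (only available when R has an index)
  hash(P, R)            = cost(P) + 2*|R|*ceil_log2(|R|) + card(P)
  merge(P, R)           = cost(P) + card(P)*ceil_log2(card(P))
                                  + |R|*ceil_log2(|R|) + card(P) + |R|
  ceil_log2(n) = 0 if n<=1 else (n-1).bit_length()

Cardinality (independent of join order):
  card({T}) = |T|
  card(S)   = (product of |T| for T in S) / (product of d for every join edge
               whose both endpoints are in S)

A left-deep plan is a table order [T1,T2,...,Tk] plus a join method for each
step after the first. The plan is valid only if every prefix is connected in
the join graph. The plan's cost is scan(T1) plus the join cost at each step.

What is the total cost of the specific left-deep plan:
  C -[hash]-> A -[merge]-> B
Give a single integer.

step 1: scan C: cost=60, card=60
step 2: join A via hash
    card(P join A) = 60*120/(20) = 360
    cost = 60 + 2*120*7 + 60 = 1800
step 3: join B via merge
    card(P join B) = 360*40/(2*3) = 2400
    cost = 1800 + 360*9 + 40*6 + 360 + 40 = 5680

5680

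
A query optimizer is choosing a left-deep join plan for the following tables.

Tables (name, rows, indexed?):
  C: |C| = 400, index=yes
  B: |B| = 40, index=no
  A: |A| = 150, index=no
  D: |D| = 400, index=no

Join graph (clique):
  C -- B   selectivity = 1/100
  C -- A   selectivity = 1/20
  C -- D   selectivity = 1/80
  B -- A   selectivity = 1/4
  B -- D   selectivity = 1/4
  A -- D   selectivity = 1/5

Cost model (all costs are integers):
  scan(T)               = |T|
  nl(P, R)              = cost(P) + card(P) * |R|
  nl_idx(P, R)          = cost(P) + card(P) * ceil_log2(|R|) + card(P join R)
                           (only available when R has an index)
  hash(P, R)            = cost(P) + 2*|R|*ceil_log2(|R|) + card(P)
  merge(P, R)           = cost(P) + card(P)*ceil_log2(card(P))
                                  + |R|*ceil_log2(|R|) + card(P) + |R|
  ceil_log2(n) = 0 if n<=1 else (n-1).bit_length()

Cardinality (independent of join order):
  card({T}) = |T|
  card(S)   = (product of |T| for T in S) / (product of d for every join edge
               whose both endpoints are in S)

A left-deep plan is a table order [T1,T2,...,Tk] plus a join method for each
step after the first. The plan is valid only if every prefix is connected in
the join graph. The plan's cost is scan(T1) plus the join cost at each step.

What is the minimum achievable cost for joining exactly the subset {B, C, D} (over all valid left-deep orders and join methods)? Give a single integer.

Selinger DP over subsets of {B,C,D}:
  {C}: scan cost=400, card=400
  {B}: scan cost=40, card=40
  {D}: scan cost=400, card=400
  {BC}: card=160; try (C,nl_idx)→560, (B,hash)→1280, (C,merge)→4320, (B,merge)→4680, (C,hash)→7280, (C,nl)→16040 …(+1); best=560 via (C,nl_idx)
  {CD}: card=2000; try (C,nl_idx)→6000, (D,hash)→8000, (C,hash)→8000, (D,merge)→8400, (C,merge)→8400, (D,nl)→160400 …(+1); best=6000 via (C,nl_idx)
  {BD}: card=4000; try (B,hash)→1280, (D,merge)→4320, (B,merge)→4680, (D,hash)→7280, (D,nl)→16040, (B,nl)→16400; best=1280 via (B,hash)
  {BCD}: card=200; try (D,merge)→6000, (D,hash)→7920, (B,hash)→8480, (C,hash)→12480, (B,merge)→30280, (C,nl_idx)→37480 …(+4); best=6000 via (D,merge)

6000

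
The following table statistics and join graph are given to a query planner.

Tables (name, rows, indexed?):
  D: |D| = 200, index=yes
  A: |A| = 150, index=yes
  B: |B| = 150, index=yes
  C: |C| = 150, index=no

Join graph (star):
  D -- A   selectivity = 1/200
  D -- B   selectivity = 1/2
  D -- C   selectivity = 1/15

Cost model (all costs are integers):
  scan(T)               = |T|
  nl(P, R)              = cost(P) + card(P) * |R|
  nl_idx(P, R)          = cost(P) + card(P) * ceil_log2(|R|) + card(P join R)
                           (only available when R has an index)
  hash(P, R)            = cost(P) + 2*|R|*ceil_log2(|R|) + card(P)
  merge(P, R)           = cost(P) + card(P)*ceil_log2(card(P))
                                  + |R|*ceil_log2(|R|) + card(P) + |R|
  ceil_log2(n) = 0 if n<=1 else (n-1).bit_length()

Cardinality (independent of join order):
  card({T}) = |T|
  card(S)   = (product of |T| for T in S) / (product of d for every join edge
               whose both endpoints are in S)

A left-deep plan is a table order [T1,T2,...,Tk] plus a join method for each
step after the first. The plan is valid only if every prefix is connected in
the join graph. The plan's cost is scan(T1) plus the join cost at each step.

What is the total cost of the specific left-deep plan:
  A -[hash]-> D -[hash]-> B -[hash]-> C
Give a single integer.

19700

step 1: scan A: cost=150, card=150
step 2: join D via hash
    card(P join D) = 150*200/(200) = 150
    cost = 150 + 2*200*8 + 150 = 3500
step 3: join B via hash
    card(P join B) = 150*150/(2) = 11250
    cost = 3500 + 2*150*8 + 150 = 6050
step 4: join C via hash
    card(P join C) = 11250*150/(15) = 112500
    cost = 6050 + 2*150*8 + 11250 = 19700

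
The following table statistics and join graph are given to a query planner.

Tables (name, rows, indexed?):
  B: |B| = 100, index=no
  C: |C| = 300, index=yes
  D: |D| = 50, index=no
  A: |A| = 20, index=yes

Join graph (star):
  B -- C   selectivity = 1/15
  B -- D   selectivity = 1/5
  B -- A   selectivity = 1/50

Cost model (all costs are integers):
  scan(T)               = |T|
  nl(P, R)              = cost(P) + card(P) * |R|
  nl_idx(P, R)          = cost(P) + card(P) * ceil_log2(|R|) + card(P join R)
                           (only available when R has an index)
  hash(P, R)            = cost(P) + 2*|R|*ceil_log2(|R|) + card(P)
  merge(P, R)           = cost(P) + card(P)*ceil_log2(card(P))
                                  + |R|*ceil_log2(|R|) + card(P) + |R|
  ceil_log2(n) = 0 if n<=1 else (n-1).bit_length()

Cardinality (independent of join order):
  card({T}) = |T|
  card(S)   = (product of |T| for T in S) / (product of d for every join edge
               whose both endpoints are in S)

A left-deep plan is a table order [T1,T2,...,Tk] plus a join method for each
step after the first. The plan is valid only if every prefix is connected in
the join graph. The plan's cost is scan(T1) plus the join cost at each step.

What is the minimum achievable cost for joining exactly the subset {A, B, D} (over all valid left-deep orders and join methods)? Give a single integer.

Selinger DP over subsets of {A,B,D}:
  {B}: scan cost=100, card=100
  {D}: scan cost=50, card=50
  {A}: scan cost=20, card=20
  {BD}: card=1000; try (D,hash)→800, (B,merge)→1200, (D,merge)→1250, (B,hash)→1500, (B,nl)→5050, (D,nl)→5100; best=800 via (D,hash)
  {AB}: card=40; try (A,hash)→400, (A,nl_idx)→640, (B,merge)→940, (A,merge)→1020, (B,hash)→1440, (B,nl)→2020 …(+1); best=400 via (A,hash)
  {ABD}: card=400; try (D,merge)→1030, (D,hash)→1040, (A,hash)→2000, (D,nl)→2400, (A,nl_idx)→6200, (A,merge)→11920 …(+1); best=1030 via (D,merge)

1030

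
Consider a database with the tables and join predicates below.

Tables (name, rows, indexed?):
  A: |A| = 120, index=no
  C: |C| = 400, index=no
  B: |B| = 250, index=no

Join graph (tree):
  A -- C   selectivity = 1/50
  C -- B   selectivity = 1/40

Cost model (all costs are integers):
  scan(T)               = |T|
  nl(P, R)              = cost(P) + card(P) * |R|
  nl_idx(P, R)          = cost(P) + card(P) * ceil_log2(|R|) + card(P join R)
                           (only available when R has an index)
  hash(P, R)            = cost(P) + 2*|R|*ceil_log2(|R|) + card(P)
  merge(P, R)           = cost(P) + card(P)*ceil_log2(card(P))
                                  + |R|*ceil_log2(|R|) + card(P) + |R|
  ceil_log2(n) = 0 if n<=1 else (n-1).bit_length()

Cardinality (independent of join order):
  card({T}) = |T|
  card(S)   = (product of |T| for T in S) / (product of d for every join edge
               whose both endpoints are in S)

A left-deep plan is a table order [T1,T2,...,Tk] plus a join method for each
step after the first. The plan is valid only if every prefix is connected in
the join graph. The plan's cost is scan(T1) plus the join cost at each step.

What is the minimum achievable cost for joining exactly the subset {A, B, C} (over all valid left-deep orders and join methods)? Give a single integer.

Selinger DP over subsets of {A,B,C}:
  {A}: scan cost=120, card=120
  {C}: scan cost=400, card=400
  {B}: scan cost=250, card=250
  {AC}: card=960; try (A,hash)→2480, (C,merge)→5080, (A,merge)→5360, (C,hash)→7440, (C,nl)→48120, (A,nl)→48400; best=2480 via (A,hash)
  {BC}: card=2500; try (B,hash)→4800, (C,merge)→6500, (B,merge)→6650, (C,hash)→7700, (C,nl)→100250, (B,nl)→100400; best=4800 via (B,hash)
  {ABC}: card=6000; try (B,hash)→7440, (A,hash)→8980, (B,merge)→15290, (A,merge)→38260, (B,nl)→242480, (A,nl)→304800; best=7440 via (B,hash)

7440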